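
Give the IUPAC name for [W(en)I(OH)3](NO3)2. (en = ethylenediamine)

The 2 nitrate counter-ions carry a total charge of -2, so each complex ion is 2+.
Ligand charges: 1×ethylenediamine (neutral), 3×hydroxo (-1 each), 1×iodo (-1 each); total -4. So W + (-4) = 2+, giving W = +6.
Ligands are named alphabetically: ethylenediamine before hydroxo before iodo.

(ethylenediamine)trihydroxoiodotungsten(VI) nitrate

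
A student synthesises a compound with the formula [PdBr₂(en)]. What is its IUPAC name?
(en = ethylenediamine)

dibromo(ethylenediamine)palladium(II)

There is no counter-ion, so the complex is neutral overall.
Ligand charges: 1×ethylenediamine (neutral), 2×bromo (-1 each); total -2. So Pd + (-2) = 0, giving Pd = +2.
Ligands are named alphabetically: bromo before ethylenediamine.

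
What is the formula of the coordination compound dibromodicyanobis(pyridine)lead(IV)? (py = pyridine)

[PbBr2(CN)2(py)2]

Ligands: 2 pyridine (py, neutral), 2 cyano (CN, -1), 2 bromo (Br, -1). Ligand charge sum = -4.
With Pb in oxidation state +4, the complex ion is [Pb...].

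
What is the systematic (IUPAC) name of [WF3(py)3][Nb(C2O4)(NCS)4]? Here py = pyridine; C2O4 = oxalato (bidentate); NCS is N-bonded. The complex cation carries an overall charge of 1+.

Both ions are complex: the cation is named first with the plain metal name, the anion second with the -ate form; each ion's ligands are alphabetised independently.
The complex cation is given as 1+; its ligand charges sum to -3, so W = +4.
A 1:1 salt means the anion carries the equal and opposite charge, 1−.
Anion: ligand charges sum to -6; for the ion to be 1−, Nb = +5.

trifluorotris(pyridine)tungsten(IV) tetraisothiocyanatooxalatoniobate(V)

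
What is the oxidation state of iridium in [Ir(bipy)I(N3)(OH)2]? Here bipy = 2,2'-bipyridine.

+4

No counter-ion: the bracketed complex is neutral.
Ligand charges: 2×OH = -2; 1×N3 = -1; 1×bipy neutral; 1×I = -1; sum -4.
Ir + (-4) = 0 ⇒ Ir is +4.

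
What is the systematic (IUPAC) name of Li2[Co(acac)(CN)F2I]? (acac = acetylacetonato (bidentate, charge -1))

lithium (acetylacetonato)cyanodifluoroiodocobaltate(III)

The 2 lithium counter-ions carry a total charge of +2, so each complex ion is 2−.
Ligand charges: 2×fluoro (-1 each), 1×cyano (-1 each), 1×iodo (-1 each), 1×acetylacetonato (-1 each); total -5. So Co + (-5) = 2−, giving Co = +3.
The complex ion is anionic, so cobalt takes the -ate form cobaltate(III).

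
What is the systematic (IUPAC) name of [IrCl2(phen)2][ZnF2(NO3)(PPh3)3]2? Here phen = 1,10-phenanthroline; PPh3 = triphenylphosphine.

dichlorobis(1,10-phenanthroline)iridium(IV) difluoronitratotris(triphenylphosphine)zincate(II)

Both ions are complex: the cation is named first with the plain metal name, the anion second with the -ate form; each ion's ligands are alphabetised independently.
Zinc is always +2 in its complexes; the anion's ligand charges sum to -3, so the complex anion is 1−.
With 2 anions per cation, the cation must be 2×1 = 2+.
Cation: ligand charges sum to -2; for the ion to be 2+, Ir = +4.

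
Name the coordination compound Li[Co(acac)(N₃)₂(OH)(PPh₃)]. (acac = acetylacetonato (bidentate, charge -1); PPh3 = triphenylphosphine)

The 1 lithium counter-ion carries a total charge of +1, so each complex ion is 1−.
Ligand charges: 1×hydroxo (-1 each), 2×azido (-1 each), 1×acetylacetonato (-1 each), 1×triphenylphosphine (neutral); total -4. So Co + (-4) = 1−, giving Co = +3.
The complex ion is anionic, so cobalt takes the -ate form cobaltate(III).

lithium (acetylacetonato)diazidohydroxo(triphenylphosphine)cobaltate(III)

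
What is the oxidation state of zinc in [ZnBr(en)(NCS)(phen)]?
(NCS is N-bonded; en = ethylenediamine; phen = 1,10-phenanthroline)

+2

No counter-ion: the bracketed complex is neutral.
Ligand charges: 1×NCS = -1; 1×en neutral; 1×phen neutral; 1×Br = -1; sum -2.
Zn + (-2) = 0 ⇒ Zn is +2.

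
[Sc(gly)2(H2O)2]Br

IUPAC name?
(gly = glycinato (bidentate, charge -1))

The 1 bromide counter-ion carries a total charge of -1, so each complex ion is 1+.
Ligand charges: 2×glycinato (-1 each), 2×aqua (neutral); total -2. So Sc + (-2) = 1+, giving Sc = +3.
Ligands are named alphabetically: aqua before glycinato.

diaquabis(glycinato)scandium(III) bromide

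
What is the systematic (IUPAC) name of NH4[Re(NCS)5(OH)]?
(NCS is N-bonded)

ammonium hydroxopentaisothiocyanatorhenate(V)

The 1 ammonium counter-ion carries a total charge of +1, so each complex ion is 1−.
Ligand charges: 5×isothiocyanato (-1 each), 1×hydroxo (-1 each); total -6. So Re + (-6) = 1−, giving Re = +5.
The complex ion is anionic, so rhenium takes the -ate form rhenate(V).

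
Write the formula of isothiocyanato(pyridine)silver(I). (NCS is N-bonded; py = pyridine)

[Ag(NCS)(py)]

Ligands: 1 isothiocyanato (NCS, -1), 1 pyridine (py, neutral). Ligand charge sum = -1.
With Ag in oxidation state +1, the complex ion is [Ag...].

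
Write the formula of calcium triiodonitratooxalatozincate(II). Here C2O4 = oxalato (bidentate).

Ligands: 1 oxalato (C2O4, -2), 3 iodo (I, -1), 1 nitrato (NO3, -1). Ligand charge sum = -6.
Charge balance with calcium (+2) requires 1 complex ion per 2 calcium.

Ca2[Zn(C2O4)I3(NO3)]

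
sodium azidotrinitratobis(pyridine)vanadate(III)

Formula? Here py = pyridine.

Ligands: 1 azido (N3, -1), 3 nitrato (NO3, -1), 2 pyridine (py, neutral). Ligand charge sum = -4.
With V in oxidation state +3, the complex ion is [V...]^1−.
Charge balance with sodium (+1) requires 1 complex ion per 1 sodium.

Na[V(N3)(NO3)3(py)2]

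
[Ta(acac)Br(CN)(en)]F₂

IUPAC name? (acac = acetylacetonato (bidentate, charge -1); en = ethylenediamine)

The 2 fluoride counter-ions carry a total charge of -2, so each complex ion is 2+.
Ligand charges: 1×acetylacetonato (-1 each), 1×cyano (-1 each), 1×ethylenediamine (neutral), 1×bromo (-1 each); total -3. So Ta + (-3) = 2+, giving Ta = +5.
Ligands are named alphabetically: acetylacetonato before bromo before cyano before ethylenediamine.

(acetylacetonato)bromocyano(ethylenediamine)tantalum(V) fluoride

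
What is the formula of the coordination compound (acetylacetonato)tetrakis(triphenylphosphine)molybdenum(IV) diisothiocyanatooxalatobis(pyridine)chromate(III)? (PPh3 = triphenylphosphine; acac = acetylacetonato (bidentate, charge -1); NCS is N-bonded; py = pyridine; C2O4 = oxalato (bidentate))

[Mo(acac)(PPh3)4][Cr(C2O4)(NCS)2(py)2]3

Cation [Mo…]: ligand charges -1, Mo(IV) ⇒ ion charge 3+.
Anion [Cr…]: ligand charges -4, Cr(III) ⇒ ion charge 1−.
One 3+ cation requires 3 of the 1− anion.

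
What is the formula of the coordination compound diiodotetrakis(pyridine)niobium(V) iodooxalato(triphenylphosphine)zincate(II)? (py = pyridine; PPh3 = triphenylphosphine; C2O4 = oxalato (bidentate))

[NbI2(py)4][Zn(C2O4)I(PPh3)]3

Cation [Nb…]: ligand charges -2, Nb(V) ⇒ ion charge 3+.
Anion [Zn…]: ligand charges -3, Zn(II) ⇒ ion charge 1−.
One 3+ cation requires 3 of the 1− anion.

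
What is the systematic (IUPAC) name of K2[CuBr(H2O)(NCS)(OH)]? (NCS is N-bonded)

potassium aquabromohydroxoisothiocyanatocuprate(I)

The 2 potassium counter-ions carry a total charge of +2, so each complex ion is 2−.
Ligand charges: 1×aqua (neutral), 1×hydroxo (-1 each), 1×isothiocyanato (-1 each), 1×bromo (-1 each); total -3. So Cu + (-3) = 2−, giving Cu = +1.
Ligands are named alphabetically: aqua before bromo before hydroxo before isothiocyanato.
The complex ion is anionic, so copper takes the -ate form cuprate(I).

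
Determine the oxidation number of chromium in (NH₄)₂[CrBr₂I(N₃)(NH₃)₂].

2 ammonium outside the brackets (+1 each) → the complex ion is 2−.
Ligand charges: 1×N3 = -1; 1×I = -1; 2×Br = -2; 2×NH3 neutral; sum -4.
Cr + (-4) = 2− ⇒ Cr is +2.

+2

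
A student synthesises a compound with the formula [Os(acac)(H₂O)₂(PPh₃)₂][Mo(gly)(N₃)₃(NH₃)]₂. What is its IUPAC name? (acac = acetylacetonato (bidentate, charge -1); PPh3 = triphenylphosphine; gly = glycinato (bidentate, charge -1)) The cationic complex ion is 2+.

Both ions are complex: the cation is named first with the plain metal name, the anion second with the -ate form; each ion's ligands are alphabetised independently.
The complex cation is given as 2+; its ligand charges sum to -1, so Os = +3.
With 2 anions per cation, each anion must be 2/2 = 1−.
Anion: ligand charges sum to -4; for the ion to be 1−, Mo = +3.

(acetylacetonato)diaquabis(triphenylphosphine)osmium(III) amminetriazido(glycinato)molybdate(III)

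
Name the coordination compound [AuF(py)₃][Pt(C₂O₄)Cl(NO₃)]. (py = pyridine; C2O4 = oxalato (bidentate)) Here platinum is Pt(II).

fluorotris(pyridine)gold(III) chloronitratooxalatoplatinate(II)

Both ions are complex: the cation is named first with the plain metal name, the anion second with the -ate form; each ion's ligands are alphabetised independently.
Pt is given as +2; the anion's ligand charges sum to -4, so the complex anion is 2−.
A 1:1 salt means the cation carries the equal and opposite charge, 2+.
Cation: ligand charges sum to -1; for the ion to be 2+, Au = +3.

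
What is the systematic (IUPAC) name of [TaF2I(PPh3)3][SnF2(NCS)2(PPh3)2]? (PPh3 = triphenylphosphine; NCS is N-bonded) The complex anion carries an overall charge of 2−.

Both ions are complex: the cation is named first with the plain metal name, the anion second with the -ate form; each ion's ligands are alphabetised independently.
The complex anion is given as 2−; its ligand charges sum to -4, so Sn = +2.
A 1:1 salt means the cation carries the equal and opposite charge, 2+.
Cation: ligand charges sum to -3; for the ion to be 2+, Ta = +5.

difluoroiodotris(triphenylphosphine)tantalum(V) difluorodiisothiocyanatobis(triphenylphosphine)stannate(II)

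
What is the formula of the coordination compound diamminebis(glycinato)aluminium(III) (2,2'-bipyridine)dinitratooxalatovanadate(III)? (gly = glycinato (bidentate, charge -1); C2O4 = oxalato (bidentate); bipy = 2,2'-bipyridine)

Cation [Al…]: ligand charges -2, Al(III) ⇒ ion charge 1+.
Anion [V…]: ligand charges -4, V(III) ⇒ ion charge 1−.

[Al(gly)2(NH3)2][V(bipy)(C2O4)(NO3)2]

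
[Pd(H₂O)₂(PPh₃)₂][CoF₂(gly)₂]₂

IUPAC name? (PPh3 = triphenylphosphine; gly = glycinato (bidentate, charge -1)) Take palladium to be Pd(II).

Both ions are complex: the cation is named first with the plain metal name, the anion second with the -ate form; each ion's ligands are alphabetised independently.
Pd is given as +2; the cation's ligand charges sum to 0, so the complex cation is 2+.
With 2 anions per cation, each anion must be 2/2 = 1−.
Anion: ligand charges sum to -4; for the ion to be 1−, Co = +3.

diaquabis(triphenylphosphine)palladium(II) difluorobis(glycinato)cobaltate(III)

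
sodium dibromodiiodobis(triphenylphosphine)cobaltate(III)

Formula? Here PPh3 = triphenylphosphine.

Ligands: 2 bromo (Br, -1), 2 iodo (I, -1), 2 triphenylphosphine (PPh3, neutral). Ligand charge sum = -4.
Charge balance with sodium (+1) requires 1 complex ion per 1 sodium.

Na[CoBr2I2(PPh3)2]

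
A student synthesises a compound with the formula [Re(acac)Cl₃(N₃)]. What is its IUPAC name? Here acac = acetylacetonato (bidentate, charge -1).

(acetylacetonato)azidotrichlororhenium(V)

There is no counter-ion, so the complex is neutral overall.
Ligand charges: 1×azido (-1 each), 1×acetylacetonato (-1 each), 3×chloro (-1 each); total -5. So Re + (-5) = 0, giving Re = +5.
Ligands are named alphabetically: acetylacetonato before azido before chloro.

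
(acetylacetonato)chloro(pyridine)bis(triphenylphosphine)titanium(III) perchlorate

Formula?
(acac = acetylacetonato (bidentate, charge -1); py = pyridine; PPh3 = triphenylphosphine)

[Ti(acac)Cl(PPh3)2(py)]ClO4

Ligands: 1 acetylacetonato (acac, -1), 1 chloro (Cl, -1), 1 pyridine (py, neutral), 2 triphenylphosphine (PPh3, neutral). Ligand charge sum = -2.
With Ti in oxidation state +3, the complex ion is [Ti...]^1+.
Charge balance with perchlorate (-1) requires 1 complex ion per 1 perchlorate.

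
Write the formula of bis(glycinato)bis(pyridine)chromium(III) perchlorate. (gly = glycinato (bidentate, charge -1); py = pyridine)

Ligands: 2 glycinato (gly, -1), 2 pyridine (py, neutral). Ligand charge sum = -2.
With Cr in oxidation state +3, the complex ion is [Cr...]^1+.
Charge balance with perchlorate (-1) requires 1 complex ion per 1 perchlorate.

[Cr(gly)2(py)2]ClO4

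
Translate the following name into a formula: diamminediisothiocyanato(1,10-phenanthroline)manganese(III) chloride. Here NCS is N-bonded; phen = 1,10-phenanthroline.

Ligands: 2 isothiocyanato (NCS, -1), 1 1,10-phenanthroline (phen, neutral), 2 ammine (NH3, neutral). Ligand charge sum = -2.
With Mn in oxidation state +3, the complex ion is [Mn...]^1+.
Charge balance with chloride (-1) requires 1 complex ion per 1 chloride.

[Mn(NCS)2(NH3)2(phen)]Cl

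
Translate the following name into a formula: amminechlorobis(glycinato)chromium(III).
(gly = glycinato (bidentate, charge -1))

[CrCl(gly)2(NH3)]

Ligands: 1 chloro (Cl, -1), 2 glycinato (gly, -1), 1 ammine (NH3, neutral). Ligand charge sum = -3.
With Cr in oxidation state +3, the complex ion is [Cr...].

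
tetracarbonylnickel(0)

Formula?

Ligands: 4 carbonyl (CO, neutral). Ligand charge sum = 0.
With Ni in oxidation state 0, the complex ion is [Ni...].

[Ni(CO)4]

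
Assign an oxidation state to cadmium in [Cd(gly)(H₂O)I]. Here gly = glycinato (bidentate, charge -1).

No counter-ion: the bracketed complex is neutral.
Ligand charges: 1×H2O neutral; 1×gly = -1; 1×I = -1; sum -2.
Cd + (-2) = 0 ⇒ Cd is +2.

+2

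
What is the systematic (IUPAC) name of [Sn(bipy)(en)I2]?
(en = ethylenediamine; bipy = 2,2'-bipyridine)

There is no counter-ion, so the complex is neutral overall.
Ligand charges: 1×ethylenediamine (neutral), 1×2,2'-bipyridine (neutral), 2×iodo (-1 each); total -2. So Sn + (-2) = 0, giving Sn = +2.
Ligands are named alphabetically: bipyridine before ethylenediamine before iodo.

(2,2'-bipyridine)(ethylenediamine)diiodotin(II)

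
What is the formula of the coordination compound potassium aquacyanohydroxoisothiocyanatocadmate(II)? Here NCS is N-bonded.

K[Cd(CN)(H2O)(NCS)(OH)]

Ligands: 1 cyano (CN, -1), 1 isothiocyanato (NCS, -1), 1 aqua (H2O, neutral), 1 hydroxo (OH, -1). Ligand charge sum = -3.
Charge balance with potassium (+1) requires 1 complex ion per 1 potassium.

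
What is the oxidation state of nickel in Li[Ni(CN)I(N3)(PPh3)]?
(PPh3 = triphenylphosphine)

1 lithium outside the brackets (+1 each) → the complex ion is 1−.
Ligand charges: 1×N3 = -1; 1×PPh3 neutral; 1×CN = -1; 1×I = -1; sum -3.
Ni + (-3) = 1− ⇒ Ni is +2.

+2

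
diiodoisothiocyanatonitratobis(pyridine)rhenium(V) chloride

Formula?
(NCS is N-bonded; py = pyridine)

[ReI2(NCS)(NO3)(py)2]Cl

Ligands: 1 isothiocyanato (NCS, -1), 1 nitrato (NO3, -1), 2 iodo (I, -1), 2 pyridine (py, neutral). Ligand charge sum = -4.
With Re in oxidation state +5, the complex ion is [Re...]^1+.
Charge balance with chloride (-1) requires 1 complex ion per 1 chloride.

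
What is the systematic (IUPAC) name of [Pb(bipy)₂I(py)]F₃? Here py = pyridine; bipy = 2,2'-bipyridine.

bis(2,2'-bipyridine)iodo(pyridine)lead(IV) fluoride

The 3 fluoride counter-ions carry a total charge of -3, so each complex ion is 3+.
Ligand charges: 1×pyridine (neutral), 2×2,2'-bipyridine (neutral), 1×iodo (-1 each); total -1. So Pb + (-1) = 3+, giving Pb = +4.
Ligands are named alphabetically: bipyridine before iodo before pyridine.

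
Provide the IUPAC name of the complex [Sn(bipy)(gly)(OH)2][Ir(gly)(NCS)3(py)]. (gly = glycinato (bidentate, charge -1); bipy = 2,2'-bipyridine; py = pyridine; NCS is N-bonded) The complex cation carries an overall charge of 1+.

Both ions are complex: the cation is named first with the plain metal name, the anion second with the -ate form; each ion's ligands are alphabetised independently.
The complex cation is given as 1+; its ligand charges sum to -3, so Sn = +4.
A 1:1 salt means the anion carries the equal and opposite charge, 1−.
Anion: ligand charges sum to -4; for the ion to be 1−, Ir = +3.

(2,2'-bipyridine)(glycinato)dihydroxotin(IV) (glycinato)triisothiocyanato(pyridine)iridate(III)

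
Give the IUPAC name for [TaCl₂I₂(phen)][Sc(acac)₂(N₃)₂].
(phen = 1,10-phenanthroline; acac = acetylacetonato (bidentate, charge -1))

Both ions are complex: the cation is named first with the plain metal name, the anion second with the -ate form; each ion's ligands are alphabetised independently.
Scandium is always +3 in its complexes; the anion's ligand charges sum to -4, so the complex anion is 1−.
A 1:1 salt means the cation carries the equal and opposite charge, 1+.
Cation: ligand charges sum to -4; for the ion to be 1+, Ta = +5.

dichlorodiiodo(1,10-phenanthroline)tantalum(V) bis(acetylacetonato)diazidoscandate(III)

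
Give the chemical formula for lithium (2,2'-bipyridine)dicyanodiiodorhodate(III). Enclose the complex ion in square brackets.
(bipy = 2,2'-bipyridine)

Ligands: 2 iodo (I, -1), 1 2,2'-bipyridine (bipy, neutral), 2 cyano (CN, -1). Ligand charge sum = -4.
Charge balance with lithium (+1) requires 1 complex ion per 1 lithium.

Li[Rh(bipy)(CN)2I2]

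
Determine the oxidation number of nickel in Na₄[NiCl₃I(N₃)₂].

+2

4 sodium outside the brackets (+1 each) → the complex ion is 4−.
Ligand charges: 1×I = -1; 3×Cl = -3; 2×N3 = -2; sum -6.
Ni + (-6) = 4− ⇒ Ni is +2.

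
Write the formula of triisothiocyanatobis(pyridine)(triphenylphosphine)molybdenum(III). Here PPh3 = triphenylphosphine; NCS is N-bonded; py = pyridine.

[Mo(NCS)3(PPh3)(py)2]

Ligands: 1 triphenylphosphine (PPh3, neutral), 3 isothiocyanato (NCS, -1), 2 pyridine (py, neutral). Ligand charge sum = -3.
With Mo in oxidation state +3, the complex ion is [Mo...].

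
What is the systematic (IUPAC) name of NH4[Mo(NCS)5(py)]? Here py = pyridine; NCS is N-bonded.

The 1 ammonium counter-ion carries a total charge of +1, so each complex ion is 1−.
Ligand charges: 1×pyridine (neutral), 5×isothiocyanato (-1 each); total -5. So Mo + (-5) = 1−, giving Mo = +4.
Ligands are named alphabetically: isothiocyanato before pyridine.
The complex ion is anionic, so molybdenum takes the -ate form molybdate(IV).

ammonium pentaisothiocyanato(pyridine)molybdate(IV)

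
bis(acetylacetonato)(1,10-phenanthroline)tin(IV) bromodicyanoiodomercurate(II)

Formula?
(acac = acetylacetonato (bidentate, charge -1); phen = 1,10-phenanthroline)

[Sn(acac)2(phen)][HgBr(CN)2I]

Cation [Sn…]: ligand charges -2, Sn(IV) ⇒ ion charge 2+.
Anion [Hg…]: ligand charges -4, Hg(II) ⇒ ion charge 2−.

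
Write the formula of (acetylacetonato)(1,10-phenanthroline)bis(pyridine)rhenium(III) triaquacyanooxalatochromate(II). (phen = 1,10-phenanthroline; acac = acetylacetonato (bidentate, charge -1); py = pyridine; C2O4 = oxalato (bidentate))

[Re(acac)(phen)(py)2][Cr(C2O4)(CN)(H2O)3]2

Cation [Re…]: ligand charges -1, Re(III) ⇒ ion charge 2+.
Anion [Cr…]: ligand charges -3, Cr(II) ⇒ ion charge 1−.
One 2+ cation requires 2 of the 1− anion.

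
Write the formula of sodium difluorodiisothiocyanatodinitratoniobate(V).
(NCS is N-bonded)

Na[NbF2(NCS)2(NO3)2]

Ligands: 2 nitrato (NO3, -1), 2 isothiocyanato (NCS, -1), 2 fluoro (F, -1). Ligand charge sum = -6.
With Nb in oxidation state +5, the complex ion is [Nb...]^1−.
Charge balance with sodium (+1) requires 1 complex ion per 1 sodium.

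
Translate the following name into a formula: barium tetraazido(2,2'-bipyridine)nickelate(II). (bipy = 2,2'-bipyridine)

Ligands: 4 azido (N3, -1), 1 2,2'-bipyridine (bipy, neutral). Ligand charge sum = -4.
With Ni in oxidation state +2, the complex ion is [Ni...]^2−.
Charge balance with barium (+2) requires 1 complex ion per 1 barium.

Ba[Ni(bipy)(N3)4]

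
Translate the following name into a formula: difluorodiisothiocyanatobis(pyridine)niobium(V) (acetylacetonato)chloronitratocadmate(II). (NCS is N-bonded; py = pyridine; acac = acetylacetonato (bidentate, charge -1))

[NbF2(NCS)2(py)2][Cd(acac)Cl(NO3)]

Cation [Nb…]: ligand charges -4, Nb(V) ⇒ ion charge 1+.
Anion [Cd…]: ligand charges -3, Cd(II) ⇒ ion charge 1−.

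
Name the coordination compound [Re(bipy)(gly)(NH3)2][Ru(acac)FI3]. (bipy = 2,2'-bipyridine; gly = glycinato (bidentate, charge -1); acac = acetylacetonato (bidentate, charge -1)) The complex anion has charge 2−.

diammine(2,2'-bipyridine)(glycinato)rhenium(III) (acetylacetonato)fluorotriiodoruthenate(III)

The complex anion is given as 2−; its ligand charges sum to -5, so Ru = +3.
A 1:1 salt means the cation carries the equal and opposite charge, 2+.
Cation: ligand charges sum to -1; for the ion to be 2+, Re = +3.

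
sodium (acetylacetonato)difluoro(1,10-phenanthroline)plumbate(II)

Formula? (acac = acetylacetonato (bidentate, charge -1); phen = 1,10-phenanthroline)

Ligands: 2 fluoro (F, -1), 1 acetylacetonato (acac, -1), 1 1,10-phenanthroline (phen, neutral). Ligand charge sum = -3.
With Pb in oxidation state +2, the complex ion is [Pb...]^1−.
Charge balance with sodium (+1) requires 1 complex ion per 1 sodium.

Na[Pb(acac)F2(phen)]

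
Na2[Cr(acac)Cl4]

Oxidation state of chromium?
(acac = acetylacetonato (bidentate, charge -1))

+3

2 sodium outside the brackets (+1 each) → the complex ion is 2−.
Ligand charges: 4×Cl = -4; 1×acac = -1; sum -5.
Cr + (-5) = 2− ⇒ Cr is +3.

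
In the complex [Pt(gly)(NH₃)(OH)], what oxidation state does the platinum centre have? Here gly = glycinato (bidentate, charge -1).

No counter-ion: the bracketed complex is neutral.
Ligand charges: 1×NH3 neutral; 1×OH = -1; 1×gly = -1; sum -2.
Pt + (-2) = 0 ⇒ Pt is +2.

+2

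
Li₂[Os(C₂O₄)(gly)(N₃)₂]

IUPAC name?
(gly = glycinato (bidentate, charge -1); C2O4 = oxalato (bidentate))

lithium diazido(glycinato)oxalatoosmate(III)

The 2 lithium counter-ions carry a total charge of +2, so each complex ion is 2−.
Ligand charges: 1×glycinato (-1 each), 1×oxalato (-2 each), 2×azido (-1 each); total -5. So Os + (-5) = 2−, giving Os = +3.
Ligands are named alphabetically: azido before glycinato before oxalato.
The complex ion is anionic, so osmium takes the -ate form osmate(III).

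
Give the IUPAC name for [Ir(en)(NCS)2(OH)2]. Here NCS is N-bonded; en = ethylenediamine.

There is no counter-ion, so the complex is neutral overall.
Ligand charges: 2×isothiocyanato (-1 each), 1×ethylenediamine (neutral), 2×hydroxo (-1 each); total -4. So Ir + (-4) = 0, giving Ir = +4.
Ligands are named alphabetically: ethylenediamine before hydroxo before isothiocyanato.

(ethylenediamine)dihydroxodiisothiocyanatoiridium(IV)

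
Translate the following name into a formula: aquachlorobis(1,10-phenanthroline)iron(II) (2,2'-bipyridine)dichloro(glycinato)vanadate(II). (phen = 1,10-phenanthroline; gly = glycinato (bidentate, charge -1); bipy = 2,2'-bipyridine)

[FeCl(H2O)(phen)2][V(bipy)Cl2(gly)]

Cation [Fe…]: ligand charges -1, Fe(II) ⇒ ion charge 1+.
Anion [V…]: ligand charges -3, V(II) ⇒ ion charge 1−.
One 1+ cation balances one 1− anion.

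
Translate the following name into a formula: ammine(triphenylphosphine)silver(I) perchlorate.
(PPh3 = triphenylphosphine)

Ligands: 1 ammine (NH3, neutral), 1 triphenylphosphine (PPh3, neutral). Ligand charge sum = 0.
Charge balance with perchlorate (-1) requires 1 complex ion per 1 perchlorate.

[Ag(NH3)(PPh3)]ClO4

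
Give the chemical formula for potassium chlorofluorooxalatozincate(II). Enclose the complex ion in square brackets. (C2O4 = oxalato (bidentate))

Ligands: 1 fluoro (F, -1), 1 oxalato (C2O4, -2), 1 chloro (Cl, -1). Ligand charge sum = -4.
With Zn in oxidation state +2, the complex ion is [Zn...]^2−.
Charge balance with potassium (+1) requires 1 complex ion per 2 potassium.

K2[Zn(C2O4)ClF]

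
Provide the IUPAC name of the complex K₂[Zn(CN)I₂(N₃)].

The 2 potassium counter-ions carry a total charge of +2, so each complex ion is 2−.
Ligand charges: 1×cyano (-1 each), 1×azido (-1 each), 2×iodo (-1 each); total -4. So Zn + (-4) = 2−, giving Zn = +2.
The complex ion is anionic, so zinc takes the -ate form zincate(II).

potassium azidocyanodiiodozincate(II)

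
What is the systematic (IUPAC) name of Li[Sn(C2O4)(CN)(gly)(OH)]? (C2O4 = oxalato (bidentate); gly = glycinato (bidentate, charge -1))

The 1 lithium counter-ion carries a total charge of +1, so each complex ion is 1−.
Ligand charges: 1×hydroxo (-1 each), 1×cyano (-1 each), 1×oxalato (-2 each), 1×glycinato (-1 each); total -5. So Sn + (-5) = 1−, giving Sn = +4.
The complex ion is anionic, so tin takes the -ate form stannate(IV).

lithium cyano(glycinato)hydroxooxalatostannate(IV)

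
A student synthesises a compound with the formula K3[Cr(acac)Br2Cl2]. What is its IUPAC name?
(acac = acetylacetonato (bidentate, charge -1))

The 3 potassium counter-ions carry a total charge of +3, so each complex ion is 3−.
Ligand charges: 2×chloro (-1 each), 2×bromo (-1 each), 1×acetylacetonato (-1 each); total -5. So Cr + (-5) = 3−, giving Cr = +2.
Ligands are named alphabetically: acetylacetonato before bromo before chloro.
The complex ion is anionic, so chromium takes the -ate form chromate(II).

potassium (acetylacetonato)dibromodichlorochromate(II)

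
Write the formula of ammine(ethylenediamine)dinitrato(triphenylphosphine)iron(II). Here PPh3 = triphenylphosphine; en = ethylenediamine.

[Fe(en)(NH3)(NO3)2(PPh3)]

Ligands: 2 nitrato (NO3, -1), 1 triphenylphosphine (PPh3, neutral), 1 ethylenediamine (en, neutral), 1 ammine (NH3, neutral). Ligand charge sum = -2.
With Fe in oxidation state +2, the complex ion is [Fe...].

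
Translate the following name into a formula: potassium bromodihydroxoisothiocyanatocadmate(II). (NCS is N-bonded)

Ligands: 1 bromo (Br, -1), 2 hydroxo (OH, -1), 1 isothiocyanato (NCS, -1). Ligand charge sum = -4.
With Cd in oxidation state +2, the complex ion is [Cd...]^2−.
Charge balance with potassium (+1) requires 1 complex ion per 2 potassium.

K2[CdBr(NCS)(OH)2]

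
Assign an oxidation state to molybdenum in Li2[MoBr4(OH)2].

2 lithium outside the brackets (+1 each) → the complex ion is 2−.
Ligand charges: 2×OH = -2; 4×Br = -4; sum -6.
Mo + (-6) = 2− ⇒ Mo is +4.

+4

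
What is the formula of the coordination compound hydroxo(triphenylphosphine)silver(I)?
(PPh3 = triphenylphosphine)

[Ag(OH)(PPh3)]

Ligands: 1 hydroxo (OH, -1), 1 triphenylphosphine (PPh3, neutral). Ligand charge sum = -1.
With Ag in oxidation state +1, the complex ion is [Ag...].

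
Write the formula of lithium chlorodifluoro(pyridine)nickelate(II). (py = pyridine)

Li[NiClF2(py)]

Ligands: 2 fluoro (F, -1), 1 pyridine (py, neutral), 1 chloro (Cl, -1). Ligand charge sum = -3.
With Ni in oxidation state +2, the complex ion is [Ni...]^1−.
Charge balance with lithium (+1) requires 1 complex ion per 1 lithium.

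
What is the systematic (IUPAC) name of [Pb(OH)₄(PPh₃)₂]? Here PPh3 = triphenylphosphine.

tetrahydroxobis(triphenylphosphine)lead(IV)

There is no counter-ion, so the complex is neutral overall.
Ligand charges: 4×hydroxo (-1 each), 2×triphenylphosphine (neutral); total -4. So Pb + (-4) = 0, giving Pb = +4.
Ligands are named alphabetically: hydroxo before triphenylphosphine.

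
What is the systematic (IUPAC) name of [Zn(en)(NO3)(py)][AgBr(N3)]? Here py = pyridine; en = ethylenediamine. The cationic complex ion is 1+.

(ethylenediamine)nitrato(pyridine)zinc(II) azidobromoargentate(I)

The complex cation is given as 1+; its ligand charges sum to -1, so Zn = +2.
A 1:1 salt means the anion carries the equal and opposite charge, 1−.
Anion: ligand charges sum to -2; for the ion to be 1−, Ag = +1.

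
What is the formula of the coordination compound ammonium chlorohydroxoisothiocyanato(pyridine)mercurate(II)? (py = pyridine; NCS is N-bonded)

NH4[HgCl(NCS)(OH)(py)]

Ligands: 1 chloro (Cl, -1), 1 pyridine (py, neutral), 1 isothiocyanato (NCS, -1), 1 hydroxo (OH, -1). Ligand charge sum = -3.
Charge balance with ammonium (+1) requires 1 complex ion per 1 ammonium.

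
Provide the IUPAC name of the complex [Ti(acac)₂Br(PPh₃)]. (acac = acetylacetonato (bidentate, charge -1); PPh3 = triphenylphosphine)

There is no counter-ion, so the complex is neutral overall.
Ligand charges: 2×acetylacetonato (-1 each), 1×bromo (-1 each), 1×triphenylphosphine (neutral); total -3. So Ti + (-3) = 0, giving Ti = +3.
Ligands are named alphabetically: acetylacetonato before bromo before triphenylphosphine.

bis(acetylacetonato)bromo(triphenylphosphine)titanium(III)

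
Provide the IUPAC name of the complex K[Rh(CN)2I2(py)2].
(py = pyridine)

The 1 potassium counter-ion carries a total charge of +1, so each complex ion is 1−.
Ligand charges: 2×iodo (-1 each), 2×pyridine (neutral), 2×cyano (-1 each); total -4. So Rh + (-4) = 1−, giving Rh = +3.
Ligands are named alphabetically: cyano before iodo before pyridine.
The complex ion is anionic, so rhodium takes the -ate form rhodate(III).

potassium dicyanodiiodobis(pyridine)rhodate(III)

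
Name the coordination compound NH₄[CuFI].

The 1 ammonium counter-ion carries a total charge of +1, so each complex ion is 1−.
Ligand charges: 1×iodo (-1 each), 1×fluoro (-1 each); total -2. So Cu + (-2) = 1−, giving Cu = +1.
The complex ion is anionic, so copper takes the -ate form cuprate(I).

ammonium fluoroiodocuprate(I)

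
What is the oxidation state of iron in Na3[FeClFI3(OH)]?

+3

3 sodium outside the brackets (+1 each) → the complex ion is 3−.
Ligand charges: 1×OH = -1; 3×I = -3; 1×Cl = -1; 1×F = -1; sum -6.
Fe + (-6) = 3− ⇒ Fe is +3.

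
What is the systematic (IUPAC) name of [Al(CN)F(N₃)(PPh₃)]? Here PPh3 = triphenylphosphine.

There is no counter-ion, so the complex is neutral overall.
Ligand charges: 1×fluoro (-1 each), 1×cyano (-1 each), 1×triphenylphosphine (neutral), 1×azido (-1 each); total -3. So Al + (-3) = 0, giving Al = +3.
Ligands are named alphabetically: azido before cyano before fluoro before triphenylphosphine.

azidocyanofluoro(triphenylphosphine)aluminium(III)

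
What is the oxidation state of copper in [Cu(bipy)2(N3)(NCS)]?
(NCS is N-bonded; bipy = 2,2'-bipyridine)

No counter-ion: the bracketed complex is neutral.
Ligand charges: 1×NCS = -1; 2×bipy neutral; 1×N3 = -1; sum -2.
Cu + (-2) = 0 ⇒ Cu is +2.

+2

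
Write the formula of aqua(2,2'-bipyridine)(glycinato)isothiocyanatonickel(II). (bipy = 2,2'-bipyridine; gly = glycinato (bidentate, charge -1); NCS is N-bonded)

[Ni(bipy)(gly)(H2O)(NCS)]

Ligands: 1 2,2'-bipyridine (bipy, neutral), 1 aqua (H2O, neutral), 1 glycinato (gly, -1), 1 isothiocyanato (NCS, -1). Ligand charge sum = -2.
With Ni in oxidation state +2, the complex ion is [Ni...].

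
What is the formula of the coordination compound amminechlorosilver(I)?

Ligands: 1 ammine (NH3, neutral), 1 chloro (Cl, -1). Ligand charge sum = -1.
With Ag in oxidation state +1, the complex ion is [Ag...].

[AgCl(NH3)]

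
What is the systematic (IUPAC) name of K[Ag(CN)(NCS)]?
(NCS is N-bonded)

The 1 potassium counter-ion carries a total charge of +1, so each complex ion is 1−.
Ligand charges: 1×cyano (-1 each), 1×isothiocyanato (-1 each); total -2. So Ag + (-2) = 1−, giving Ag = +1.
The complex ion is anionic, so silver takes the -ate form argentate(I).

potassium cyanoisothiocyanatoargentate(I)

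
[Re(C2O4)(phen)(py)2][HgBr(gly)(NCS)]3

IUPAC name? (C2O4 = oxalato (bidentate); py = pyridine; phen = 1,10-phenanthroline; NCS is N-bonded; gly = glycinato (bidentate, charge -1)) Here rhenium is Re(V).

Both ions are complex: the cation is named first with the plain metal name, the anion second with the -ate form; each ion's ligands are alphabetised independently.
Re is given as +5; the cation's ligand charges sum to -2, so the complex cation is 3+.
With 3 anions per cation, each anion must be 3/3 = 1−.
Anion: ligand charges sum to -3; for the ion to be 1−, Hg = +2.

oxalato(1,10-phenanthroline)bis(pyridine)rhenium(V) bromo(glycinato)isothiocyanatomercurate(II)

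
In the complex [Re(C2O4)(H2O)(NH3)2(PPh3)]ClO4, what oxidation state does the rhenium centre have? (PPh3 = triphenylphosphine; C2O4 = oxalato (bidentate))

+3

1 perchlorate outside the brackets (-1 each) → the complex ion is 1+.
Ligand charges: 2×NH3 neutral; 1×H2O neutral; 1×PPh3 neutral; 1×C2O4 = -2; sum -2.
Re + (-2) = 1+ ⇒ Re is +3.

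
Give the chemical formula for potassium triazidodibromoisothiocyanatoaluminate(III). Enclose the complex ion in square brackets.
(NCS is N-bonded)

K3[AlBr2(N3)3(NCS)]

Ligands: 2 bromo (Br, -1), 1 isothiocyanato (NCS, -1), 3 azido (N3, -1). Ligand charge sum = -6.
Charge balance with potassium (+1) requires 1 complex ion per 3 potassium.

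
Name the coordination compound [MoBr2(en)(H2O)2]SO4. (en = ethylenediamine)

The 1 sulfate counter-ion carries a total charge of -2, so each complex ion is 2+.
Ligand charges: 2×bromo (-1 each), 2×aqua (neutral), 1×ethylenediamine (neutral); total -2. So Mo + (-2) = 2+, giving Mo = +4.
Ligands are named alphabetically: aqua before bromo before ethylenediamine.

diaquadibromo(ethylenediamine)molybdenum(IV) sulfate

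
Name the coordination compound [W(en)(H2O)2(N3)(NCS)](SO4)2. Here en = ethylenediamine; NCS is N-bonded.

diaquaazido(ethylenediamine)isothiocyanatotungsten(VI) sulfate

The 2 sulfate counter-ions carry a total charge of -4, so each complex ion is 4+.
Ligand charges: 2×aqua (neutral), 1×azido (-1 each), 1×ethylenediamine (neutral), 1×isothiocyanato (-1 each); total -2. So W + (-2) = 4+, giving W = +6.
Ligands are named alphabetically: aqua before azido before ethylenediamine before isothiocyanato.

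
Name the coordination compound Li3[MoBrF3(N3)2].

The 3 lithium counter-ions carry a total charge of +3, so each complex ion is 3−.
Ligand charges: 2×azido (-1 each), 3×fluoro (-1 each), 1×bromo (-1 each); total -6. So Mo + (-6) = 3−, giving Mo = +3.
Ligands are named alphabetically: azido before bromo before fluoro.
The complex ion is anionic, so molybdenum takes the -ate form molybdate(III).

lithium diazidobromotrifluoromolybdate(III)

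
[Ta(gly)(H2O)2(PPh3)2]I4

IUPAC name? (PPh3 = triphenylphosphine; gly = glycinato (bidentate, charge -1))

diaqua(glycinato)bis(triphenylphosphine)tantalum(V) iodide

The 4 iodide counter-ions carry a total charge of -4, so each complex ion is 4+.
Ligand charges: 2×aqua (neutral), 2×triphenylphosphine (neutral), 1×glycinato (-1 each); total -1. So Ta + (-1) = 4+, giving Ta = +5.
Ligands are named alphabetically: aqua before glycinato before triphenylphosphine.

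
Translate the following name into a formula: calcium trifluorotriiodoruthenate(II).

Ligands: 3 fluoro (F, -1), 3 iodo (I, -1). Ligand charge sum = -6.
With Ru in oxidation state +2, the complex ion is [Ru...]^4−.
Charge balance with calcium (+2) requires 1 complex ion per 2 calcium.

Ca2[RuF3I3]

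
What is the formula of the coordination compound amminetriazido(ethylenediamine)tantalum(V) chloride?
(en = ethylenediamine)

Ligands: 1 ethylenediamine (en, neutral), 1 ammine (NH3, neutral), 3 azido (N3, -1). Ligand charge sum = -3.
Charge balance with chloride (-1) requires 1 complex ion per 2 chloride.

[Ta(en)(N3)3(NH3)]Cl2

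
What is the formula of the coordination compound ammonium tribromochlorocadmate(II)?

(NH4)2[CdBr3Cl]

Ligands: 1 chloro (Cl, -1), 3 bromo (Br, -1). Ligand charge sum = -4.
Charge balance with ammonium (+1) requires 1 complex ion per 2 ammonium.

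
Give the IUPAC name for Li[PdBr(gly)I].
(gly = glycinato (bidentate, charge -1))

lithium bromo(glycinato)iodopalladate(II)

The 1 lithium counter-ion carries a total charge of +1, so each complex ion is 1−.
Ligand charges: 1×iodo (-1 each), 1×bromo (-1 each), 1×glycinato (-1 each); total -3. So Pd + (-3) = 1−, giving Pd = +2.
The complex ion is anionic, so palladium takes the -ate form palladate(II).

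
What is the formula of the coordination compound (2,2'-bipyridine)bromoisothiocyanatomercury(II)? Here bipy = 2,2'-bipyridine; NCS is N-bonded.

[Hg(bipy)Br(NCS)]

Ligands: 1 2,2'-bipyridine (bipy, neutral), 1 isothiocyanato (NCS, -1), 1 bromo (Br, -1). Ligand charge sum = -2.
With Hg in oxidation state +2, the complex ion is [Hg...].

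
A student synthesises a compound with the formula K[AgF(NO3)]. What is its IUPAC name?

The 1 potassium counter-ion carries a total charge of +1, so each complex ion is 1−.
Ligand charges: 1×nitrato (-1 each), 1×fluoro (-1 each); total -2. So Ag + (-2) = 1−, giving Ag = +1.
Ligands are named alphabetically: fluoro before nitrato.
The complex ion is anionic, so silver takes the -ate form argentate(I).

potassium fluoronitratoargentate(I)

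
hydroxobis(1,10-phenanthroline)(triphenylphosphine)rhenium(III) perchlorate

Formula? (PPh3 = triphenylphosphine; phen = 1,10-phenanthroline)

Ligands: 1 triphenylphosphine (PPh3, neutral), 1 hydroxo (OH, -1), 2 1,10-phenanthroline (phen, neutral). Ligand charge sum = -1.
Charge balance with perchlorate (-1) requires 1 complex ion per 2 perchlorate.

[Re(OH)(phen)2(PPh3)](ClO4)2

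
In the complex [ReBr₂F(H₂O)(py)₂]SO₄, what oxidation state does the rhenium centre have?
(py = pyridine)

1 sulfate outside the brackets (-2 each) → the complex ion is 2+.
Ligand charges: 2×Br = -2; 1×F = -1; 1×H2O neutral; 2×py neutral; sum -3.
Re + (-3) = 2+ ⇒ Re is +5.

+5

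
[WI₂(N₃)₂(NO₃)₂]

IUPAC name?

There is no counter-ion, so the complex is neutral overall.
Ligand charges: 2×iodo (-1 each), 2×azido (-1 each), 2×nitrato (-1 each); total -6. So W + (-6) = 0, giving W = +6.
Ligands are named alphabetically: azido before iodo before nitrato.

diazidodiiododinitratotungsten(VI)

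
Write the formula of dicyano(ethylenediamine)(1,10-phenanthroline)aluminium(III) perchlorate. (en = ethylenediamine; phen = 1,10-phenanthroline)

[Al(CN)2(en)(phen)]ClO4

Ligands: 2 cyano (CN, -1), 1 ethylenediamine (en, neutral), 1 1,10-phenanthroline (phen, neutral). Ligand charge sum = -2.
With Al in oxidation state +3, the complex ion is [Al...]^1+.
Charge balance with perchlorate (-1) requires 1 complex ion per 1 perchlorate.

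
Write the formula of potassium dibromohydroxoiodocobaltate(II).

K2[CoBr2I(OH)]

Ligands: 1 hydroxo (OH, -1), 2 bromo (Br, -1), 1 iodo (I, -1). Ligand charge sum = -4.
Charge balance with potassium (+1) requires 1 complex ion per 2 potassium.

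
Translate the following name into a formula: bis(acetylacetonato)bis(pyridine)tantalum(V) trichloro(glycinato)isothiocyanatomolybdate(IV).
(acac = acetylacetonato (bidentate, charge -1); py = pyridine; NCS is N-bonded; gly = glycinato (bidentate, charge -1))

Cation [Ta…]: ligand charges -2, Ta(V) ⇒ ion charge 3+.
Anion [Mo…]: ligand charges -5, Mo(IV) ⇒ ion charge 1−.
One 3+ cation requires 3 of the 1− anion.

[Ta(acac)2(py)2][MoCl3(gly)(NCS)]3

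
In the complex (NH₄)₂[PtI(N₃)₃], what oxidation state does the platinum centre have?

+2

2 ammonium outside the brackets (+1 each) → the complex ion is 2−.
Ligand charges: 3×N3 = -3; 1×I = -1; sum -4.
Pt + (-4) = 2− ⇒ Pt is +2.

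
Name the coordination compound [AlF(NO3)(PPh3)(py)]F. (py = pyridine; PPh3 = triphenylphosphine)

fluoronitrato(pyridine)(triphenylphosphine)aluminium(III) fluoride

The 1 fluoride counter-ion carries a total charge of -1, so each complex ion is 1+.
Ligand charges: 1×pyridine (neutral), 1×triphenylphosphine (neutral), 1×nitrato (-1 each), 1×fluoro (-1 each); total -2. So Al + (-2) = 1+, giving Al = +3.
Ligands are named alphabetically: fluoro before nitrato before pyridine before triphenylphosphine.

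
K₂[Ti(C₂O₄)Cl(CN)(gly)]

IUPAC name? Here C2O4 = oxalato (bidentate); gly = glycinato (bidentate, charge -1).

The 2 potassium counter-ions carry a total charge of +2, so each complex ion is 2−.
Ligand charges: 1×cyano (-1 each), 1×oxalato (-2 each), 1×glycinato (-1 each), 1×chloro (-1 each); total -5. So Ti + (-5) = 2−, giving Ti = +3.
Ligands are named alphabetically: chloro before cyano before glycinato before oxalato.
The complex ion is anionic, so titanium takes the -ate form titanate(III).

potassium chlorocyano(glycinato)oxalatotitanate(III)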